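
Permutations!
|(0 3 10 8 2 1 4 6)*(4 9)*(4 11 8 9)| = 10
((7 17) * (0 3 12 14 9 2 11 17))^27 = (17)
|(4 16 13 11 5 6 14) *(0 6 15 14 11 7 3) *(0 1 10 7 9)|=|(0 6 11 5 15 14 4 16 13 9)(1 10 7 3)|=20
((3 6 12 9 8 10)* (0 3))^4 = (0 9 3 8 6 10 12)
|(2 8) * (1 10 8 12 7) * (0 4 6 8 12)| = 20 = |(0 4 6 8 2)(1 10 12 7)|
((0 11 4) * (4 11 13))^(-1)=(0 4 13)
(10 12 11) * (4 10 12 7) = (4 10 7)(11 12) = [0, 1, 2, 3, 10, 5, 6, 4, 8, 9, 7, 12, 11]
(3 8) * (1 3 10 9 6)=(1 3 8 10 9 6)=[0, 3, 2, 8, 4, 5, 1, 7, 10, 6, 9]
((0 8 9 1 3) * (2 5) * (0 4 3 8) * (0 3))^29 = (0 4 3)(1 9 8)(2 5)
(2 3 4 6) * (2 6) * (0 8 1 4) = (0 8 1 4 2 3) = [8, 4, 3, 0, 2, 5, 6, 7, 1]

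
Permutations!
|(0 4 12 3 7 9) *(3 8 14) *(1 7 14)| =|(0 4 12 8 1 7 9)(3 14)| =14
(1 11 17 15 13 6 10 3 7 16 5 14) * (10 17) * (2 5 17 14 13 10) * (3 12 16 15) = (1 11 2 5 13 6 14)(3 7 15 10 12 16 17) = [0, 11, 5, 7, 4, 13, 14, 15, 8, 9, 12, 2, 16, 6, 1, 10, 17, 3]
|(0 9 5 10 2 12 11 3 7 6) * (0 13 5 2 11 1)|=|(0 9 2 12 1)(3 7 6 13 5 10 11)|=35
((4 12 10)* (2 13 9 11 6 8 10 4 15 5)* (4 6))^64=((2 13 9 11 4 12 6 8 10 15 5))^64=(2 15 8 12 11 13 5 10 6 4 9)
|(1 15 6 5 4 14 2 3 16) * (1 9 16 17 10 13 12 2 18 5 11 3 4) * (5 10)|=14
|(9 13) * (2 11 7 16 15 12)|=|(2 11 7 16 15 12)(9 13)|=6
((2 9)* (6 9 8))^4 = ((2 8 6 9))^4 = (9)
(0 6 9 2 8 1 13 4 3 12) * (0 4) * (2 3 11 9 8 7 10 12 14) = (0 6 8 1 13)(2 7 10 12 4 11 9 3 14) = [6, 13, 7, 14, 11, 5, 8, 10, 1, 3, 12, 9, 4, 0, 2]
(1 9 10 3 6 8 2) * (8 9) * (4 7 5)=(1 8 2)(3 6 9 10)(4 7 5)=[0, 8, 1, 6, 7, 4, 9, 5, 2, 10, 3]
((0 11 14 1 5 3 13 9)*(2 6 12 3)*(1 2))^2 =((0 11 14 2 6 12 3 13 9)(1 5))^2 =(0 14 6 3 9 11 2 12 13)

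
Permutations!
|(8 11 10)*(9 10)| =4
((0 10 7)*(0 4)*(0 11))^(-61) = (0 11 4 7 10)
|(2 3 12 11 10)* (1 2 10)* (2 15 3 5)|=10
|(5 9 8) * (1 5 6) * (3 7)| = 10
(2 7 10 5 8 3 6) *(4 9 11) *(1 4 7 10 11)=[0, 4, 10, 6, 9, 8, 2, 11, 3, 1, 5, 7]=(1 4 9)(2 10 5 8 3 6)(7 11)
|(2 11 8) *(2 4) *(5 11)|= |(2 5 11 8 4)|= 5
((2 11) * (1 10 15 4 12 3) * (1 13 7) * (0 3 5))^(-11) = ((0 3 13 7 1 10 15 4 12 5)(2 11))^(-11) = (0 5 12 4 15 10 1 7 13 3)(2 11)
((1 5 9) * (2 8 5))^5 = (9)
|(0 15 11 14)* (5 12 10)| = |(0 15 11 14)(5 12 10)| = 12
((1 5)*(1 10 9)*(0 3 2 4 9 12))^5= (0 1 3 5 2 10 4 12 9)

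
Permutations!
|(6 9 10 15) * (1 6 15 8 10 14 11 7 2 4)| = |(15)(1 6 9 14 11 7 2 4)(8 10)| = 8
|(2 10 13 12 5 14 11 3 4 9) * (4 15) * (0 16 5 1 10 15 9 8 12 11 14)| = |(0 16 5)(1 10 13 11 3 9 2 15 4 8 12)| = 33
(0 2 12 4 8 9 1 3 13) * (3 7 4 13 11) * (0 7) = (0 2 12 13 7 4 8 9 1)(3 11) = [2, 0, 12, 11, 8, 5, 6, 4, 9, 1, 10, 3, 13, 7]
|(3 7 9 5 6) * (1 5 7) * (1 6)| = 2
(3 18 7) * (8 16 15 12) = (3 18 7)(8 16 15 12) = [0, 1, 2, 18, 4, 5, 6, 3, 16, 9, 10, 11, 8, 13, 14, 12, 15, 17, 7]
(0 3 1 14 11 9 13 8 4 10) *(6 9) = [3, 14, 2, 1, 10, 5, 9, 7, 4, 13, 0, 6, 12, 8, 11] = (0 3 1 14 11 6 9 13 8 4 10)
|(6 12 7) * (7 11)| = |(6 12 11 7)| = 4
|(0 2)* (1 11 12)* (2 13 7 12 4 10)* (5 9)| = 18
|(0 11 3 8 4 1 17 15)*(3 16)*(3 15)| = 20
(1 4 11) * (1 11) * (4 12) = [0, 12, 2, 3, 1, 5, 6, 7, 8, 9, 10, 11, 4] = (1 12 4)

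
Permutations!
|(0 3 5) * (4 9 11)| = 3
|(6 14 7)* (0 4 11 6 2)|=7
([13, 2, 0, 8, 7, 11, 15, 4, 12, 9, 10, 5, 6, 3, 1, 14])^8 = (0 1 15 12 3)(2 14 6 8 13)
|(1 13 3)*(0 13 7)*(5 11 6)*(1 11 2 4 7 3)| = 10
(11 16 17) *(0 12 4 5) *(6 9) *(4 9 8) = (0 12 9 6 8 4 5)(11 16 17) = [12, 1, 2, 3, 5, 0, 8, 7, 4, 6, 10, 16, 9, 13, 14, 15, 17, 11]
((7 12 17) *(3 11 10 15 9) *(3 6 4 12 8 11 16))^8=((3 16)(4 12 17 7 8 11 10 15 9 6))^8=(4 9 10 8 17)(6 15 11 7 12)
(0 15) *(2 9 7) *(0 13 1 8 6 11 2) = (0 15 13 1 8 6 11 2 9 7) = [15, 8, 9, 3, 4, 5, 11, 0, 6, 7, 10, 2, 12, 1, 14, 13]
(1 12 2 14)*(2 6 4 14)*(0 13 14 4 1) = [13, 12, 2, 3, 4, 5, 1, 7, 8, 9, 10, 11, 6, 14, 0] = (0 13 14)(1 12 6)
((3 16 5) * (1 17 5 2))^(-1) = ((1 17 5 3 16 2))^(-1) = (1 2 16 3 5 17)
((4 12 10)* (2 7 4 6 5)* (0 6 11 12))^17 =(0 4 7 2 5 6)(10 12 11)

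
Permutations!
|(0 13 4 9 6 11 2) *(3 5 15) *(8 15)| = 28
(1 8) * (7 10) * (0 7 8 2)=(0 7 10 8 1 2)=[7, 2, 0, 3, 4, 5, 6, 10, 1, 9, 8]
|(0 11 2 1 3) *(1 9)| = |(0 11 2 9 1 3)| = 6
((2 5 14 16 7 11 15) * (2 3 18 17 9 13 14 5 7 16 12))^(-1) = (2 12 14 13 9 17 18 3 15 11 7)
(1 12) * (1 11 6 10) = [0, 12, 2, 3, 4, 5, 10, 7, 8, 9, 1, 6, 11] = (1 12 11 6 10)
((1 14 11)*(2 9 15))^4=(1 14 11)(2 9 15)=((1 14 11)(2 9 15))^4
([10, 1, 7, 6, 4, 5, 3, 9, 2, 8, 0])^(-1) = (0 10)(2 8 9 7)(3 6)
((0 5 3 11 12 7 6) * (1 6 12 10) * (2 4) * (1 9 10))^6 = ((0 5 3 11 1 6)(2 4)(7 12)(9 10))^6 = (12)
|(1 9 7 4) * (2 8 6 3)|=4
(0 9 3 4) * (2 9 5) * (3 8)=(0 5 2 9 8 3 4)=[5, 1, 9, 4, 0, 2, 6, 7, 3, 8]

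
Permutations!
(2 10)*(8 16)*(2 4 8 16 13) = [0, 1, 10, 3, 8, 5, 6, 7, 13, 9, 4, 11, 12, 2, 14, 15, 16] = (16)(2 10 4 8 13)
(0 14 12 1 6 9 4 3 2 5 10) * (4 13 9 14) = (0 4 3 2 5 10)(1 6 14 12)(9 13) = [4, 6, 5, 2, 3, 10, 14, 7, 8, 13, 0, 11, 1, 9, 12]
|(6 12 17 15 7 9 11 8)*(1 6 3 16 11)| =|(1 6 12 17 15 7 9)(3 16 11 8)| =28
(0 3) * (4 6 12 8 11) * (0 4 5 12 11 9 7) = (0 3 4 6 11 5 12 8 9 7) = [3, 1, 2, 4, 6, 12, 11, 0, 9, 7, 10, 5, 8]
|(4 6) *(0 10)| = |(0 10)(4 6)| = 2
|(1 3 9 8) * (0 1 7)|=|(0 1 3 9 8 7)|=6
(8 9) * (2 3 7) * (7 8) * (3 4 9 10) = [0, 1, 4, 8, 9, 5, 6, 2, 10, 7, 3] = (2 4 9 7)(3 8 10)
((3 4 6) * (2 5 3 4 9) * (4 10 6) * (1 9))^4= (10)(1 3 5 2 9)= ((1 9 2 5 3)(6 10))^4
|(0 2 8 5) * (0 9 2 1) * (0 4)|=|(0 1 4)(2 8 5 9)|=12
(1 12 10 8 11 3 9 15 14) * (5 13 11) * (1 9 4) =[0, 12, 2, 4, 1, 13, 6, 7, 5, 15, 8, 3, 10, 11, 9, 14] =(1 12 10 8 5 13 11 3 4)(9 15 14)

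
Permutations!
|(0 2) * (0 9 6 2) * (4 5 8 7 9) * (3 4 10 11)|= 10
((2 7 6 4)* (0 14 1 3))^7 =(0 3 1 14)(2 4 6 7)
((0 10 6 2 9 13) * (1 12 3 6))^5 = (0 6 10 2 1 9 12 13 3)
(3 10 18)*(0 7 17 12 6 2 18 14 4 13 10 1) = (0 7 17 12 6 2 18 3 1)(4 13 10 14) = [7, 0, 18, 1, 13, 5, 2, 17, 8, 9, 14, 11, 6, 10, 4, 15, 16, 12, 3]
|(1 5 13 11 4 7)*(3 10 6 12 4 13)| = 8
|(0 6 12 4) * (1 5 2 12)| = 7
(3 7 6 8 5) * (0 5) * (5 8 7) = (0 8)(3 5)(6 7) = [8, 1, 2, 5, 4, 3, 7, 6, 0]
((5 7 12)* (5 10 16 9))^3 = ((5 7 12 10 16 9))^3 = (5 10)(7 16)(9 12)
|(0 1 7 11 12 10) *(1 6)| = 7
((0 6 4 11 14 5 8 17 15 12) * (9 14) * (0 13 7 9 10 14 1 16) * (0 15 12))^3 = ((0 6 4 11 10 14 5 8 17 12 13 7 9 1 16 15))^3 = (0 11 5 12 9 15 4 14 17 7 16 6 10 8 13 1)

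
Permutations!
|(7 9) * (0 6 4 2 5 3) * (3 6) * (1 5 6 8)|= 6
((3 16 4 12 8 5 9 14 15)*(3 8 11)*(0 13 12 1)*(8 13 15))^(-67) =(0 3 15 16 13 4 12 1 11)(5 9 14 8)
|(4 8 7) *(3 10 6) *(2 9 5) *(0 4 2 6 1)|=|(0 4 8 7 2 9 5 6 3 10 1)|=11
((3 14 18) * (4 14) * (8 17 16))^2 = (3 14)(4 18)(8 16 17)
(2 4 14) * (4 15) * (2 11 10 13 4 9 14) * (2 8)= (2 15 9 14 11 10 13 4 8)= [0, 1, 15, 3, 8, 5, 6, 7, 2, 14, 13, 10, 12, 4, 11, 9]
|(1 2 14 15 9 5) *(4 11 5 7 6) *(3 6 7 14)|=|(1 2 3 6 4 11 5)(9 14 15)|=21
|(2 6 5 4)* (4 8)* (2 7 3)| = |(2 6 5 8 4 7 3)| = 7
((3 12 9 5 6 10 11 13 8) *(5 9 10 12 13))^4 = ((3 13 8)(5 6 12 10 11))^4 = (3 13 8)(5 11 10 12 6)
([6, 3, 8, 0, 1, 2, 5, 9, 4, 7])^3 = [2, 6, 1, 5, 0, 4, 8, 9, 3, 7]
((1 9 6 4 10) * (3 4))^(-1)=(1 10 4 3 6 9)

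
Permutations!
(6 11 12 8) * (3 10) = (3 10)(6 11 12 8) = [0, 1, 2, 10, 4, 5, 11, 7, 6, 9, 3, 12, 8]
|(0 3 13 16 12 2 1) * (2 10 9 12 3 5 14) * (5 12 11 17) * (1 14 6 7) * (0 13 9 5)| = |(0 12 10 5 6 7 1 13 16 3 9 11 17)(2 14)| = 26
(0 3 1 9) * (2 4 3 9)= (0 9)(1 2 4 3)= [9, 2, 4, 1, 3, 5, 6, 7, 8, 0]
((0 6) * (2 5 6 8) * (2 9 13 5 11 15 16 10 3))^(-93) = (0 13)(2 16)(3 15)(5 8)(6 9)(10 11)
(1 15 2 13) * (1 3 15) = [0, 1, 13, 15, 4, 5, 6, 7, 8, 9, 10, 11, 12, 3, 14, 2] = (2 13 3 15)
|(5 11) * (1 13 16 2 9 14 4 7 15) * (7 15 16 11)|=|(1 13 11 5 7 16 2 9 14 4 15)|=11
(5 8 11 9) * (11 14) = [0, 1, 2, 3, 4, 8, 6, 7, 14, 5, 10, 9, 12, 13, 11] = (5 8 14 11 9)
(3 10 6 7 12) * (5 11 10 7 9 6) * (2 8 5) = [0, 1, 8, 7, 4, 11, 9, 12, 5, 6, 2, 10, 3] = (2 8 5 11 10)(3 7 12)(6 9)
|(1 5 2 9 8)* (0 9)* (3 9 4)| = |(0 4 3 9 8 1 5 2)| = 8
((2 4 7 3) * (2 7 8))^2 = ((2 4 8)(3 7))^2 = (2 8 4)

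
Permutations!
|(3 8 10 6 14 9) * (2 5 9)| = 8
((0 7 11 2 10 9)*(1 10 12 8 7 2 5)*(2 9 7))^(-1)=((0 9)(1 10 7 11 5)(2 12 8))^(-1)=(0 9)(1 5 11 7 10)(2 8 12)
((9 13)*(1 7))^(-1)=((1 7)(9 13))^(-1)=(1 7)(9 13)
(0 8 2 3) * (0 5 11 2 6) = (0 8 6)(2 3 5 11) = [8, 1, 3, 5, 4, 11, 0, 7, 6, 9, 10, 2]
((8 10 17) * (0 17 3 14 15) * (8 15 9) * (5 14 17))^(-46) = (0 15 17 3 10 8 9 14 5)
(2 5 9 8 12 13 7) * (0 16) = (0 16)(2 5 9 8 12 13 7) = [16, 1, 5, 3, 4, 9, 6, 2, 12, 8, 10, 11, 13, 7, 14, 15, 0]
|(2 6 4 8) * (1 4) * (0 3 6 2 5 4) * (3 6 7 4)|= |(0 6 1)(3 7 4 8 5)|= 15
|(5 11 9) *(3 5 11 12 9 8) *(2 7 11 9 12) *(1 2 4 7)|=6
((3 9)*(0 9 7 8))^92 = (0 3 8 9 7) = ((0 9 3 7 8))^92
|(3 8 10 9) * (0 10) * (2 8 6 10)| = 12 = |(0 2 8)(3 6 10 9)|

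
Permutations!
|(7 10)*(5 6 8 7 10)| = |(10)(5 6 8 7)| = 4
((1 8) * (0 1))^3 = ((0 1 8))^3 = (8)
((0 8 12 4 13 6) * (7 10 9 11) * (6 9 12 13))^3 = ((0 8 13 9 11 7 10 12 4 6))^3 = (0 9 10 6 13 7 4 8 11 12)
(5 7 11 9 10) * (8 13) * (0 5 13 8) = (0 5 7 11 9 10 13) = [5, 1, 2, 3, 4, 7, 6, 11, 8, 10, 13, 9, 12, 0]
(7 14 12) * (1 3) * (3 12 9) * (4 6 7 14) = (1 12 14 9 3)(4 6 7) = [0, 12, 2, 1, 6, 5, 7, 4, 8, 3, 10, 11, 14, 13, 9]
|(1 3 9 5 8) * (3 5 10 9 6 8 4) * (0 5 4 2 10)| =|(0 5 2 10 9)(1 4 3 6 8)| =5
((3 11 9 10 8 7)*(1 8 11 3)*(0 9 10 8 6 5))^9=((0 9 8 7 1 6 5)(10 11))^9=(0 8 1 5 9 7 6)(10 11)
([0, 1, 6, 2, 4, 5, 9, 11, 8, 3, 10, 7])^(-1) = [0, 1, 3, 9, 4, 5, 2, 11, 8, 6, 10, 7]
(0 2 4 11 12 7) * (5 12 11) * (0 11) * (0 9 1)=(0 2 4 5 12 7 11 9 1)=[2, 0, 4, 3, 5, 12, 6, 11, 8, 1, 10, 9, 7]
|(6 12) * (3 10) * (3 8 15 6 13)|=7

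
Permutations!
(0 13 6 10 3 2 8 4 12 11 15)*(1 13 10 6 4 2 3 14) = (0 10 14 1 13 4 12 11 15)(2 8) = [10, 13, 8, 3, 12, 5, 6, 7, 2, 9, 14, 15, 11, 4, 1, 0]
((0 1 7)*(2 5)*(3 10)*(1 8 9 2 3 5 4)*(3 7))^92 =(0 9 4 3 5)(1 10 7 8 2)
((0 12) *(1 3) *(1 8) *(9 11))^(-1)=((0 12)(1 3 8)(9 11))^(-1)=(0 12)(1 8 3)(9 11)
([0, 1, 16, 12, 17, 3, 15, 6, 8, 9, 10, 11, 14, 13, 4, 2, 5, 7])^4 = [0, 1, 12, 17, 15, 4, 5, 16, 8, 9, 10, 11, 7, 13, 6, 3, 14, 2]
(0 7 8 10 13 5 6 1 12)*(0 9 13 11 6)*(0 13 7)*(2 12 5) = (1 5 13 2 12 9 7 8 10 11 6) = [0, 5, 12, 3, 4, 13, 1, 8, 10, 7, 11, 6, 9, 2]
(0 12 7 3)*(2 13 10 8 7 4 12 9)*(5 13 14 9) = (0 5 13 10 8 7 3)(2 14 9)(4 12) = [5, 1, 14, 0, 12, 13, 6, 3, 7, 2, 8, 11, 4, 10, 9]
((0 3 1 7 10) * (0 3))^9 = ((1 7 10 3))^9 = (1 7 10 3)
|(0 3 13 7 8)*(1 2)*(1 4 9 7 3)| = |(0 1 2 4 9 7 8)(3 13)| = 14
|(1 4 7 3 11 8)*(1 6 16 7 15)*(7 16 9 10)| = 21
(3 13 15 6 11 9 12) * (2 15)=(2 15 6 11 9 12 3 13)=[0, 1, 15, 13, 4, 5, 11, 7, 8, 12, 10, 9, 3, 2, 14, 6]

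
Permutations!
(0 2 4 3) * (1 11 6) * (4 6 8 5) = (0 2 6 1 11 8 5 4 3) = [2, 11, 6, 0, 3, 4, 1, 7, 5, 9, 10, 8]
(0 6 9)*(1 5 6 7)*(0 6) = [7, 5, 2, 3, 4, 0, 9, 1, 8, 6] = (0 7 1 5)(6 9)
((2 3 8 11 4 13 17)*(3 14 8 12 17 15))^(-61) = (2 17 12 3 15 13 4 11 8 14)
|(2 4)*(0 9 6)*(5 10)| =6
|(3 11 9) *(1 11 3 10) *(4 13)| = 4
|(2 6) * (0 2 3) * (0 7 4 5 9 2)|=7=|(2 6 3 7 4 5 9)|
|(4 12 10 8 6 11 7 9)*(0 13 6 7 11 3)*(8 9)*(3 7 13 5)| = 12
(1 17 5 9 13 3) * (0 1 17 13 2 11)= (0 1 13 3 17 5 9 2 11)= [1, 13, 11, 17, 4, 9, 6, 7, 8, 2, 10, 0, 12, 3, 14, 15, 16, 5]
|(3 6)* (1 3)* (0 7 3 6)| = 6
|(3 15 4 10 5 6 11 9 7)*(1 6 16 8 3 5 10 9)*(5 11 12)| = |(1 6 12 5 16 8 3 15 4 9 7 11)| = 12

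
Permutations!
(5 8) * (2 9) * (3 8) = (2 9)(3 8 5) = [0, 1, 9, 8, 4, 3, 6, 7, 5, 2]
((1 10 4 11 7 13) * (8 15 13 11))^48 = ((1 10 4 8 15 13)(7 11))^48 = (15)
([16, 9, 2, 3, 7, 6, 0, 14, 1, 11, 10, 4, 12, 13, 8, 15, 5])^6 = (0 5)(1 8 14 7 4 11 9)(6 16)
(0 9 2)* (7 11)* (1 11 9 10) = [10, 11, 0, 3, 4, 5, 6, 9, 8, 2, 1, 7] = (0 10 1 11 7 9 2)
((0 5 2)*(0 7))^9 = (0 5 2 7)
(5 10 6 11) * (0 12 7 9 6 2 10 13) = (0 12 7 9 6 11 5 13)(2 10) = [12, 1, 10, 3, 4, 13, 11, 9, 8, 6, 2, 5, 7, 0]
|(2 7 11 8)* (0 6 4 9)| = |(0 6 4 9)(2 7 11 8)| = 4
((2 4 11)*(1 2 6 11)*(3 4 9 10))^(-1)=((1 2 9 10 3 4)(6 11))^(-1)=(1 4 3 10 9 2)(6 11)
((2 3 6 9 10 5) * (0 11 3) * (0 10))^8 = (0 6 11 9 3)(2 5 10)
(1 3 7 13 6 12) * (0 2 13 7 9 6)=[2, 3, 13, 9, 4, 5, 12, 7, 8, 6, 10, 11, 1, 0]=(0 2 13)(1 3 9 6 12)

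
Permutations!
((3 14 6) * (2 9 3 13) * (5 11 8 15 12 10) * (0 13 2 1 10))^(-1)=(0 12 15 8 11 5 10 1 13)(2 6 14 3 9)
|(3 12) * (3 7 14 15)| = 5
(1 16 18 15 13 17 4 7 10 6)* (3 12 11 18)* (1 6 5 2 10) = [0, 16, 10, 12, 7, 2, 6, 1, 8, 9, 5, 18, 11, 17, 14, 13, 3, 4, 15] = (1 16 3 12 11 18 15 13 17 4 7)(2 10 5)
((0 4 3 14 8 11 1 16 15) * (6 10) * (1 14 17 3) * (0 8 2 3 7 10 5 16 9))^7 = ((0 4 1 9)(2 3 17 7 10 6 5 16 15 8 11 14))^7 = (0 9 1 4)(2 16 17 8 10 14 5 3 15 7 11 6)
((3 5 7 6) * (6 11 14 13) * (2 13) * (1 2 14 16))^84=((1 2 13 6 3 5 7 11 16))^84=(1 6 7)(2 3 11)(5 16 13)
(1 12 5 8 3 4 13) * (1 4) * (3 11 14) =(1 12 5 8 11 14 3)(4 13) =[0, 12, 2, 1, 13, 8, 6, 7, 11, 9, 10, 14, 5, 4, 3]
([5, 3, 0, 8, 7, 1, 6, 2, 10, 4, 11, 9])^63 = (0 4 10 1 2 9 8 5 7 11 3)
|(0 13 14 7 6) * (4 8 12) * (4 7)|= 8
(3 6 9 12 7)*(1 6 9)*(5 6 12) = [0, 12, 2, 9, 4, 6, 1, 3, 8, 5, 10, 11, 7] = (1 12 7 3 9 5 6)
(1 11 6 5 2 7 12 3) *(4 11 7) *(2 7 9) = (1 9 2 4 11 6 5 7 12 3) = [0, 9, 4, 1, 11, 7, 5, 12, 8, 2, 10, 6, 3]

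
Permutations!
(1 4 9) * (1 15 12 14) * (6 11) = (1 4 9 15 12 14)(6 11) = [0, 4, 2, 3, 9, 5, 11, 7, 8, 15, 10, 6, 14, 13, 1, 12]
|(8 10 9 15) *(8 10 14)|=|(8 14)(9 15 10)|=6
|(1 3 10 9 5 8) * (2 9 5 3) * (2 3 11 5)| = |(1 3 10 2 9 11 5 8)| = 8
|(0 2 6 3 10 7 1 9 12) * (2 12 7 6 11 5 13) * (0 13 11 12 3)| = |(0 3 10 6)(1 9 7)(2 12 13)(5 11)| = 12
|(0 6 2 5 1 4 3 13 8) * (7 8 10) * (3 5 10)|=6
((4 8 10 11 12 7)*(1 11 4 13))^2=((1 11 12 7 13)(4 8 10))^2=(1 12 13 11 7)(4 10 8)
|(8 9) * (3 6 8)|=4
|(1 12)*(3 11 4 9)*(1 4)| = 6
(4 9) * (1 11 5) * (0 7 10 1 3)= (0 7 10 1 11 5 3)(4 9)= [7, 11, 2, 0, 9, 3, 6, 10, 8, 4, 1, 5]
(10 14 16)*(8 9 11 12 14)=[0, 1, 2, 3, 4, 5, 6, 7, 9, 11, 8, 12, 14, 13, 16, 15, 10]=(8 9 11 12 14 16 10)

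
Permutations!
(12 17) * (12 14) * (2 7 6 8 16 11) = [0, 1, 7, 3, 4, 5, 8, 6, 16, 9, 10, 2, 17, 13, 12, 15, 11, 14] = (2 7 6 8 16 11)(12 17 14)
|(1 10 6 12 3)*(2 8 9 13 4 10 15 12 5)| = 8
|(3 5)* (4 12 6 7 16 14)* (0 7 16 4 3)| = 9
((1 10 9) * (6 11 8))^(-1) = (1 9 10)(6 8 11)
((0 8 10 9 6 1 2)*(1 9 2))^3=(0 2 10 8)(6 9)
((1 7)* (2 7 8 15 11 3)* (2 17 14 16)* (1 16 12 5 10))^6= (1 14 15 5 3)(8 12 11 10 17)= ((1 8 15 11 3 17 14 12 5 10)(2 7 16))^6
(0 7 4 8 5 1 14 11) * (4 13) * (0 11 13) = (0 7)(1 14 13 4 8 5) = [7, 14, 2, 3, 8, 1, 6, 0, 5, 9, 10, 11, 12, 4, 13]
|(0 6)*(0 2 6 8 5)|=6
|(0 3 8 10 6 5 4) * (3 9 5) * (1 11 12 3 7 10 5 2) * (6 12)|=13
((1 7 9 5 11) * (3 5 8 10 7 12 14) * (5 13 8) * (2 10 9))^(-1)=(1 11 5 9 8 13 3 14 12)(2 7 10)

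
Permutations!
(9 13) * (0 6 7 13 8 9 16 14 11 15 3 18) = [6, 1, 2, 18, 4, 5, 7, 13, 9, 8, 10, 15, 12, 16, 11, 3, 14, 17, 0] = (0 6 7 13 16 14 11 15 3 18)(8 9)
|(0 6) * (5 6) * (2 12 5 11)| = 6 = |(0 11 2 12 5 6)|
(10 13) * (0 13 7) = (0 13 10 7) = [13, 1, 2, 3, 4, 5, 6, 0, 8, 9, 7, 11, 12, 10]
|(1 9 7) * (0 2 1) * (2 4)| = 6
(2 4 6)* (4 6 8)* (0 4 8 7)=[4, 1, 6, 3, 7, 5, 2, 0, 8]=(8)(0 4 7)(2 6)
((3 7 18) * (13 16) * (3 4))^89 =(3 7 18 4)(13 16)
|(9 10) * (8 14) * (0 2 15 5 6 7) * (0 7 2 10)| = 12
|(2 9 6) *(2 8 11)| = 5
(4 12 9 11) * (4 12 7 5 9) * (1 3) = [0, 3, 2, 1, 7, 9, 6, 5, 8, 11, 10, 12, 4] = (1 3)(4 7 5 9 11 12)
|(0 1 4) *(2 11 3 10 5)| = 15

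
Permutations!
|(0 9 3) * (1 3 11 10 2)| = 7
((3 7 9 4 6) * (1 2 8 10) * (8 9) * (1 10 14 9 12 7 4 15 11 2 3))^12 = (2 14)(7 15)(8 11)(9 12)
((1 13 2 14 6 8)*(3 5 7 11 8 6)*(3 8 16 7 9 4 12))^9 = (16)(1 8 14 2 13)(3 12 4 9 5)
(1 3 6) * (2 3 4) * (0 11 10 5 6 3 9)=(0 11 10 5 6 1 4 2 9)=[11, 4, 9, 3, 2, 6, 1, 7, 8, 0, 5, 10]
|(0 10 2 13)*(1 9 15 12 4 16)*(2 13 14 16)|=|(0 10 13)(1 9 15 12 4 2 14 16)|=24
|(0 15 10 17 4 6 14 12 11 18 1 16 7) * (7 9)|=|(0 15 10 17 4 6 14 12 11 18 1 16 9 7)|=14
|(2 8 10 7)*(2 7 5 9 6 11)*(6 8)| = 12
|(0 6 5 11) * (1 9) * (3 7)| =|(0 6 5 11)(1 9)(3 7)| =4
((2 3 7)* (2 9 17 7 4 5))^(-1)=((2 3 4 5)(7 9 17))^(-1)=(2 5 4 3)(7 17 9)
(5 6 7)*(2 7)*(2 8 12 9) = (2 7 5 6 8 12 9) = [0, 1, 7, 3, 4, 6, 8, 5, 12, 2, 10, 11, 9]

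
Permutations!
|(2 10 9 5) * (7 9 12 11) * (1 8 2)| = 9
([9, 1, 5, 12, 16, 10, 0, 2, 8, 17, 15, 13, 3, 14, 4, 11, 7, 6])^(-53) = (0 6 17 9)(2 4 11 5 16 13 10 7 14 15)(3 12)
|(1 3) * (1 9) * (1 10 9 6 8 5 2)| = 6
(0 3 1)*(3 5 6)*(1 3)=(0 5 6 1)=[5, 0, 2, 3, 4, 6, 1]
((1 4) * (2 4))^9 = ((1 2 4))^9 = (4)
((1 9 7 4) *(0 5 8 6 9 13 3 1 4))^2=((0 5 8 6 9 7)(1 13 3))^2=(0 8 9)(1 3 13)(5 6 7)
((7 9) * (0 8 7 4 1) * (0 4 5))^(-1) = (0 5 9 7 8)(1 4)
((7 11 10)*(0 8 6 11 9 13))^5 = ((0 8 6 11 10 7 9 13))^5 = (0 7 6 13 10 8 9 11)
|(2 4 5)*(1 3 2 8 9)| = |(1 3 2 4 5 8 9)| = 7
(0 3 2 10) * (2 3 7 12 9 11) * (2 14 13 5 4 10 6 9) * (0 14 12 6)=(0 7 6 9 11 12 2)(4 10 14 13 5)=[7, 1, 0, 3, 10, 4, 9, 6, 8, 11, 14, 12, 2, 5, 13]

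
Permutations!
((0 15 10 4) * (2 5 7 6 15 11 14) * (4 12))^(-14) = (0 10 7 14 4 15 5 11 12 6 2)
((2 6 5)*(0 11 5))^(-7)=(0 2 11 6 5)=((0 11 5 2 6))^(-7)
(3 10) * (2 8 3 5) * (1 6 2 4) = (1 6 2 8 3 10 5 4) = [0, 6, 8, 10, 1, 4, 2, 7, 3, 9, 5]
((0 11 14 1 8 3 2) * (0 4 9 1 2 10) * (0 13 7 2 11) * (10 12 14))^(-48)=((1 8 3 12 14 11 10 13 7 2 4 9))^(-48)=(14)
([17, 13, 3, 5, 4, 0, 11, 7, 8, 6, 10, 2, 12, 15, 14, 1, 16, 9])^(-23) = (0 17 9 6 11 2 3 5)(1 13 15)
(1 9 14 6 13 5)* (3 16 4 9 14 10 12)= (1 14 6 13 5)(3 16 4 9 10 12)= [0, 14, 2, 16, 9, 1, 13, 7, 8, 10, 12, 11, 3, 5, 6, 15, 4]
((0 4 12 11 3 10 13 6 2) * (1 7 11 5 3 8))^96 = ((0 4 12 5 3 10 13 6 2)(1 7 11 8))^96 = (0 13 5)(2 10 12)(3 4 6)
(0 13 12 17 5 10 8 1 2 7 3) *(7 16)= (0 13 12 17 5 10 8 1 2 16 7 3)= [13, 2, 16, 0, 4, 10, 6, 3, 1, 9, 8, 11, 17, 12, 14, 15, 7, 5]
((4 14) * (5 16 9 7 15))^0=((4 14)(5 16 9 7 15))^0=(16)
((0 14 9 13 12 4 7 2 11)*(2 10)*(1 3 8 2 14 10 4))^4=((0 10 14 9 13 12 1 3 8 2 11)(4 7))^4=(0 13 8 10 12 2 14 1 11 9 3)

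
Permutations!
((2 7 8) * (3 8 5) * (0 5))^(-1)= (0 7 2 8 3 5)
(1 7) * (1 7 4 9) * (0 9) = (0 9 1 4) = [9, 4, 2, 3, 0, 5, 6, 7, 8, 1]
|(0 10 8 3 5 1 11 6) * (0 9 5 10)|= 15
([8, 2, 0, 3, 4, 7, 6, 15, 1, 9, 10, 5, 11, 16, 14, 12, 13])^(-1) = (0 2 1 8)(5 11 12 15 7)(13 16)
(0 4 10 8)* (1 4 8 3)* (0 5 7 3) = (0 8 5 7 3 1 4 10) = [8, 4, 2, 1, 10, 7, 6, 3, 5, 9, 0]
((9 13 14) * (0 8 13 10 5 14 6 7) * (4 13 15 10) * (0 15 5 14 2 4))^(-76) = ((0 8 5 2 4 13 6 7 15 10 14 9))^(-76) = (0 15 4)(2 9 7)(5 14 6)(8 10 13)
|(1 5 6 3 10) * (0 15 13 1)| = 8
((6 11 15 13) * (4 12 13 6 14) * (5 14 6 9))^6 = (4 9 6)(5 11 12)(13 14 15)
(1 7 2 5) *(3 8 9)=(1 7 2 5)(3 8 9)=[0, 7, 5, 8, 4, 1, 6, 2, 9, 3]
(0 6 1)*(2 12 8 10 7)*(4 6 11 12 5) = (0 11 12 8 10 7 2 5 4 6 1) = [11, 0, 5, 3, 6, 4, 1, 2, 10, 9, 7, 12, 8]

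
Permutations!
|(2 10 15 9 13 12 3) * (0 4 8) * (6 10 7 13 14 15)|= |(0 4 8)(2 7 13 12 3)(6 10)(9 14 15)|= 30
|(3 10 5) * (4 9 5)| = 5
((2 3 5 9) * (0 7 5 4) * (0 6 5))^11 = (0 7)(2 9 5 6 4 3)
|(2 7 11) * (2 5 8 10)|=6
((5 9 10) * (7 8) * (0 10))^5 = (0 10 5 9)(7 8)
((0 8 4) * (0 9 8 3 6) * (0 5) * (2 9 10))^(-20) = (10)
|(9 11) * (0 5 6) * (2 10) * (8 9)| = 6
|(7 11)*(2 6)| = |(2 6)(7 11)| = 2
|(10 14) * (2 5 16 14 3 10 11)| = 10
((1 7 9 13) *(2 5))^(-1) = ((1 7 9 13)(2 5))^(-1) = (1 13 9 7)(2 5)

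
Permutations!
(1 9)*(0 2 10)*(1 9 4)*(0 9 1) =(0 2 10 9 1 4) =[2, 4, 10, 3, 0, 5, 6, 7, 8, 1, 9]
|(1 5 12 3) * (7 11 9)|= 12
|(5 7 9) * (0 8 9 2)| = 6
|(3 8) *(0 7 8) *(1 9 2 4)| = |(0 7 8 3)(1 9 2 4)| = 4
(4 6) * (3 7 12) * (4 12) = [0, 1, 2, 7, 6, 5, 12, 4, 8, 9, 10, 11, 3] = (3 7 4 6 12)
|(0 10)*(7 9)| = 2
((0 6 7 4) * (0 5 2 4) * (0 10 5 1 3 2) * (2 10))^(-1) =(0 5 10 3 1 4 2 7 6)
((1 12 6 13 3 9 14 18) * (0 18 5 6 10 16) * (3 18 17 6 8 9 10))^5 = (0 1)(3 6)(5 8 9 14)(10 13)(12 17)(16 18)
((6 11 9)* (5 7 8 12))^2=(5 8)(6 9 11)(7 12)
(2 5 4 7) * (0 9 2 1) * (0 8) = (0 9 2 5 4 7 1 8) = [9, 8, 5, 3, 7, 4, 6, 1, 0, 2]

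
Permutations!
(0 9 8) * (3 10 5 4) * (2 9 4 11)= (0 4 3 10 5 11 2 9 8)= [4, 1, 9, 10, 3, 11, 6, 7, 0, 8, 5, 2]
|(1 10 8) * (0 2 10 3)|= |(0 2 10 8 1 3)|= 6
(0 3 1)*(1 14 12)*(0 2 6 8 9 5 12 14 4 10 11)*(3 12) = (14)(0 12 1 2 6 8 9 5 3 4 10 11) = [12, 2, 6, 4, 10, 3, 8, 7, 9, 5, 11, 0, 1, 13, 14]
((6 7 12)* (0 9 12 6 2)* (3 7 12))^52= (0 7 2 3 12 9 6)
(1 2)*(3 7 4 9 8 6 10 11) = (1 2)(3 7 4 9 8 6 10 11) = [0, 2, 1, 7, 9, 5, 10, 4, 6, 8, 11, 3]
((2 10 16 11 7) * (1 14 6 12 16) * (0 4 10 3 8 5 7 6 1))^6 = ((0 4 10)(1 14)(2 3 8 5 7)(6 12 16 11))^6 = (2 3 8 5 7)(6 16)(11 12)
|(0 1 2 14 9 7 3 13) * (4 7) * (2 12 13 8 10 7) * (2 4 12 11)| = |(0 1 11 2 14 9 12 13)(3 8 10 7)| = 8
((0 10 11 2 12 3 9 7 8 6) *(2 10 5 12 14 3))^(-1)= (0 6 8 7 9 3 14 2 12 5)(10 11)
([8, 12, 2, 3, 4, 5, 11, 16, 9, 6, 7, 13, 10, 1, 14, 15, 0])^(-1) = (0 16 7 10 12 1 13 11 6 9 8)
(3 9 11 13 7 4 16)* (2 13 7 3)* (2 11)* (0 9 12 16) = (0 9 2 13 3 12 16 11 7 4) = [9, 1, 13, 12, 0, 5, 6, 4, 8, 2, 10, 7, 16, 3, 14, 15, 11]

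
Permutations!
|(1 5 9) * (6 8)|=6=|(1 5 9)(6 8)|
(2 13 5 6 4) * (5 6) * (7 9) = (2 13 6 4)(7 9) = [0, 1, 13, 3, 2, 5, 4, 9, 8, 7, 10, 11, 12, 6]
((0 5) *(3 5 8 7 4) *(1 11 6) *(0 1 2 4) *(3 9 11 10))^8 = (0 7 8)(2 11 4 6 9)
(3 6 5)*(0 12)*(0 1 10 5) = (0 12 1 10 5 3 6) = [12, 10, 2, 6, 4, 3, 0, 7, 8, 9, 5, 11, 1]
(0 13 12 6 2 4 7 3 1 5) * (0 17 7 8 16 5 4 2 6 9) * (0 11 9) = (0 13 12)(1 4 8 16 5 17 7 3)(9 11) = [13, 4, 2, 1, 8, 17, 6, 3, 16, 11, 10, 9, 0, 12, 14, 15, 5, 7]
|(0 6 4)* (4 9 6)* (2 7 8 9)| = |(0 4)(2 7 8 9 6)| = 10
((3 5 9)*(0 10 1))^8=((0 10 1)(3 5 9))^8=(0 1 10)(3 9 5)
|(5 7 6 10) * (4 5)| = 5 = |(4 5 7 6 10)|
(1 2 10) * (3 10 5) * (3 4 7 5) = [0, 2, 3, 10, 7, 4, 6, 5, 8, 9, 1] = (1 2 3 10)(4 7 5)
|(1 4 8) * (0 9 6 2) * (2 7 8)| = 8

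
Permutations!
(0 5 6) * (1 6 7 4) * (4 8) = (0 5 7 8 4 1 6) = [5, 6, 2, 3, 1, 7, 0, 8, 4]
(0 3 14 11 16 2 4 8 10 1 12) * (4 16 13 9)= (0 3 14 11 13 9 4 8 10 1 12)(2 16)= [3, 12, 16, 14, 8, 5, 6, 7, 10, 4, 1, 13, 0, 9, 11, 15, 2]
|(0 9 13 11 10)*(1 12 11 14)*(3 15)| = 8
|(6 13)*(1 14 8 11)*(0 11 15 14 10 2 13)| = |(0 11 1 10 2 13 6)(8 15 14)| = 21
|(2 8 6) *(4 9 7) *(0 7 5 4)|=6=|(0 7)(2 8 6)(4 9 5)|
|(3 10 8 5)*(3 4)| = |(3 10 8 5 4)| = 5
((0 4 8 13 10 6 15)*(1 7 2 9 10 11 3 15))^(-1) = ((0 4 8 13 11 3 15)(1 7 2 9 10 6))^(-1) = (0 15 3 11 13 8 4)(1 6 10 9 2 7)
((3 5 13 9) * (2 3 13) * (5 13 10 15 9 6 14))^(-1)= (2 5 14 6 13 3)(9 15 10)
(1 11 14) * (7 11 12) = (1 12 7 11 14) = [0, 12, 2, 3, 4, 5, 6, 11, 8, 9, 10, 14, 7, 13, 1]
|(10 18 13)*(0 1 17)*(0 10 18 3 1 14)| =4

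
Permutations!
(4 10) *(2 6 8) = (2 6 8)(4 10) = [0, 1, 6, 3, 10, 5, 8, 7, 2, 9, 4]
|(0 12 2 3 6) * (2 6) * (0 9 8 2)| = |(0 12 6 9 8 2 3)| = 7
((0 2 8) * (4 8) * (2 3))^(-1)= (0 8 4 2 3)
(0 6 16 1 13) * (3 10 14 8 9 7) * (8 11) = (0 6 16 1 13)(3 10 14 11 8 9 7) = [6, 13, 2, 10, 4, 5, 16, 3, 9, 7, 14, 8, 12, 0, 11, 15, 1]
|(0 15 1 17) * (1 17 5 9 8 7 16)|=6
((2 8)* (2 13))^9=(13)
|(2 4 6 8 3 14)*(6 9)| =7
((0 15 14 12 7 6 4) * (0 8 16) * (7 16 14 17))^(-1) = (0 16 12 14 8 4 6 7 17 15)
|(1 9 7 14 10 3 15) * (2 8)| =|(1 9 7 14 10 3 15)(2 8)| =14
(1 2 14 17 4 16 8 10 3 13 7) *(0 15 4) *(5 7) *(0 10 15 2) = (0 2 14 17 10 3 13 5 7 1)(4 16 8 15) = [2, 0, 14, 13, 16, 7, 6, 1, 15, 9, 3, 11, 12, 5, 17, 4, 8, 10]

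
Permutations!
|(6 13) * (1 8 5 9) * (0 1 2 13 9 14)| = 20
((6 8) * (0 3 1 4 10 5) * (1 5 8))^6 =(1 4 10 8 6)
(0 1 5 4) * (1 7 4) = [7, 5, 2, 3, 0, 1, 6, 4] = (0 7 4)(1 5)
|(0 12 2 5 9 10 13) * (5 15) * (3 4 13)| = 10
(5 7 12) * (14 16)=(5 7 12)(14 16)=[0, 1, 2, 3, 4, 7, 6, 12, 8, 9, 10, 11, 5, 13, 16, 15, 14]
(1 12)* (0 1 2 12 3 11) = (0 1 3 11)(2 12) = [1, 3, 12, 11, 4, 5, 6, 7, 8, 9, 10, 0, 2]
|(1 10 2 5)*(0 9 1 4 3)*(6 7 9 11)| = |(0 11 6 7 9 1 10 2 5 4 3)| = 11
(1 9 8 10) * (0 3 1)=(0 3 1 9 8 10)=[3, 9, 2, 1, 4, 5, 6, 7, 10, 8, 0]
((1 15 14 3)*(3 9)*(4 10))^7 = ((1 15 14 9 3)(4 10))^7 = (1 14 3 15 9)(4 10)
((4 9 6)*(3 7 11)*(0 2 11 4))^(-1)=(0 6 9 4 7 3 11 2)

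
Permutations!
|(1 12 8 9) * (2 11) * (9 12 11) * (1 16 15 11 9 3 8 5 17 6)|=|(1 9 16 15 11 2 3 8 12 5 17 6)|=12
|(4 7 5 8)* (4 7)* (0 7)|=|(0 7 5 8)|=4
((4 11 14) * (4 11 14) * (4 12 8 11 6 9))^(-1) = ((4 14 6 9)(8 11 12))^(-1) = (4 9 6 14)(8 12 11)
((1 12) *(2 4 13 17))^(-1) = ((1 12)(2 4 13 17))^(-1) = (1 12)(2 17 13 4)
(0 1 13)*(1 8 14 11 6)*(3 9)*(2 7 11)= [8, 13, 7, 9, 4, 5, 1, 11, 14, 3, 10, 6, 12, 0, 2]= (0 8 14 2 7 11 6 1 13)(3 9)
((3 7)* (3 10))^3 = (10)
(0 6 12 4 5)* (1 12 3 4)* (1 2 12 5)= (0 6 3 4 1 5)(2 12)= [6, 5, 12, 4, 1, 0, 3, 7, 8, 9, 10, 11, 2]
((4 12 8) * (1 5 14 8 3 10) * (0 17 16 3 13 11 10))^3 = (0 3 16 17)(1 8 13)(4 11 5)(10 14 12)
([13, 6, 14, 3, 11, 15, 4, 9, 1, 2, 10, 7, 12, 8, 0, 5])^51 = [7, 14, 4, 3, 13, 15, 0, 1, 2, 6, 10, 8, 12, 9, 11, 5]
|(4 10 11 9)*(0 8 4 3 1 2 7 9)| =5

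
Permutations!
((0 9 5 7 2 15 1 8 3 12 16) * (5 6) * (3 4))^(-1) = ((0 9 6 5 7 2 15 1 8 4 3 12 16))^(-1) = (0 16 12 3 4 8 1 15 2 7 5 6 9)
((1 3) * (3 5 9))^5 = (1 5 9 3) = ((1 5 9 3))^5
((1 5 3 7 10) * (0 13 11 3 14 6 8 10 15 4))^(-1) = ((0 13 11 3 7 15 4)(1 5 14 6 8 10))^(-1) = (0 4 15 7 3 11 13)(1 10 8 6 14 5)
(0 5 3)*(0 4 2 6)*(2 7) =(0 5 3 4 7 2 6) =[5, 1, 6, 4, 7, 3, 0, 2]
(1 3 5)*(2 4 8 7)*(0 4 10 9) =(0 4 8 7 2 10 9)(1 3 5) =[4, 3, 10, 5, 8, 1, 6, 2, 7, 0, 9]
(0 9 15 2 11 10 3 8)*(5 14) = [9, 1, 11, 8, 4, 14, 6, 7, 0, 15, 3, 10, 12, 13, 5, 2] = (0 9 15 2 11 10 3 8)(5 14)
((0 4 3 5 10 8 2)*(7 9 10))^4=((0 4 3 5 7 9 10 8 2))^4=(0 7 2 5 8 3 10 4 9)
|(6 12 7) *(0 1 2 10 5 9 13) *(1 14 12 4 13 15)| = |(0 14 12 7 6 4 13)(1 2 10 5 9 15)| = 42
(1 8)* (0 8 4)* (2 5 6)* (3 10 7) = (0 8 1 4)(2 5 6)(3 10 7) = [8, 4, 5, 10, 0, 6, 2, 3, 1, 9, 7]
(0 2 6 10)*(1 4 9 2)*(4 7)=[1, 7, 6, 3, 9, 5, 10, 4, 8, 2, 0]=(0 1 7 4 9 2 6 10)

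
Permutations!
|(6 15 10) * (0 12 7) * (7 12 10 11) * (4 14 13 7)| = 9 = |(0 10 6 15 11 4 14 13 7)|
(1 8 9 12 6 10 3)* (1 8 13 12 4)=(1 13 12 6 10 3 8 9 4)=[0, 13, 2, 8, 1, 5, 10, 7, 9, 4, 3, 11, 6, 12]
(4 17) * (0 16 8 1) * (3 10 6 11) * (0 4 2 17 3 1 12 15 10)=[16, 4, 17, 0, 3, 5, 11, 7, 12, 9, 6, 1, 15, 13, 14, 10, 8, 2]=(0 16 8 12 15 10 6 11 1 4 3)(2 17)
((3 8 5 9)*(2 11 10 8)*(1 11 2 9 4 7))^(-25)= ((1 11 10 8 5 4 7)(3 9))^(-25)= (1 8 7 10 4 11 5)(3 9)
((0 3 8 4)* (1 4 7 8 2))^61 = (0 3 2 1 4)(7 8)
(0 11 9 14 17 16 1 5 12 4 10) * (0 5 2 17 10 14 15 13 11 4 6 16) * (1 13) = (0 4 14 10 5 12 6 16 13 11 9 15 1 2 17) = [4, 2, 17, 3, 14, 12, 16, 7, 8, 15, 5, 9, 6, 11, 10, 1, 13, 0]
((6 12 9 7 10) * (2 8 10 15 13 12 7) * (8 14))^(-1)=(2 9 12 13 15 7 6 10 8 14)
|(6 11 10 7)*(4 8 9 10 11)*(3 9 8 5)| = 7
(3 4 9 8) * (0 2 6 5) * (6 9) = [2, 1, 9, 4, 6, 0, 5, 7, 3, 8] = (0 2 9 8 3 4 6 5)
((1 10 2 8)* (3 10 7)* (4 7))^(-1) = (1 8 2 10 3 7 4)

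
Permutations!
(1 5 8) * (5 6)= (1 6 5 8)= [0, 6, 2, 3, 4, 8, 5, 7, 1]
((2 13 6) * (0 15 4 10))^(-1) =((0 15 4 10)(2 13 6))^(-1) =(0 10 4 15)(2 6 13)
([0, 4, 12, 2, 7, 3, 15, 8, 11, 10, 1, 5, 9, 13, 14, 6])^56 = (15)(1 4 7 8 11 5 3 2 12 9 10)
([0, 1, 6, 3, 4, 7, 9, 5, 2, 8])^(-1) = [0, 1, 8, 3, 4, 7, 2, 5, 9, 6]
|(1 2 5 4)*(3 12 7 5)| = 7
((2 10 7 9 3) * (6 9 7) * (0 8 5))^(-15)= (10)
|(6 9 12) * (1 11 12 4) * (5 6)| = 7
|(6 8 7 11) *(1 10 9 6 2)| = 8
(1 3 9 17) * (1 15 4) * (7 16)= (1 3 9 17 15 4)(7 16)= [0, 3, 2, 9, 1, 5, 6, 16, 8, 17, 10, 11, 12, 13, 14, 4, 7, 15]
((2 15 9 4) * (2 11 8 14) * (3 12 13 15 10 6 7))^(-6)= (2 15 10 9 6 4 7 11 3 8 12 14 13)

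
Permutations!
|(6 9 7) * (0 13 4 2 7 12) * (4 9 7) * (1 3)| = |(0 13 9 12)(1 3)(2 4)(6 7)| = 4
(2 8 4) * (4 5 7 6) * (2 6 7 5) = [0, 1, 8, 3, 6, 5, 4, 7, 2] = (2 8)(4 6)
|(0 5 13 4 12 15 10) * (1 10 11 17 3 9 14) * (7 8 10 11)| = 18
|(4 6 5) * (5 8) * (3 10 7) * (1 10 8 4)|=6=|(1 10 7 3 8 5)(4 6)|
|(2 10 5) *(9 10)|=|(2 9 10 5)|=4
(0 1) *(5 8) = (0 1)(5 8) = [1, 0, 2, 3, 4, 8, 6, 7, 5]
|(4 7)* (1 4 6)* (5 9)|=4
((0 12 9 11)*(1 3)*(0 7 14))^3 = (0 11)(1 3)(7 12)(9 14)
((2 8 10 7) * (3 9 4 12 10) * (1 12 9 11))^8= (12)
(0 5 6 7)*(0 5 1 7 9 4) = (0 1 7 5 6 9 4) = [1, 7, 2, 3, 0, 6, 9, 5, 8, 4]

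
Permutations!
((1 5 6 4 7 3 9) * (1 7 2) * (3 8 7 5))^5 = ((1 3 9 5 6 4 2)(7 8))^5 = (1 4 5 3 2 6 9)(7 8)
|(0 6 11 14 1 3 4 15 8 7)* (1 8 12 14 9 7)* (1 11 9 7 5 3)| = 12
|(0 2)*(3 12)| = 2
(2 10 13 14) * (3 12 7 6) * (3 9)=(2 10 13 14)(3 12 7 6 9)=[0, 1, 10, 12, 4, 5, 9, 6, 8, 3, 13, 11, 7, 14, 2]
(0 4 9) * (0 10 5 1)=[4, 0, 2, 3, 9, 1, 6, 7, 8, 10, 5]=(0 4 9 10 5 1)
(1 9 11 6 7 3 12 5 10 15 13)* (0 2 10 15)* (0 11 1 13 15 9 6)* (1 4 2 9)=(15)(0 9 4 2 10 11)(1 6 7 3 12 5)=[9, 6, 10, 12, 2, 1, 7, 3, 8, 4, 11, 0, 5, 13, 14, 15]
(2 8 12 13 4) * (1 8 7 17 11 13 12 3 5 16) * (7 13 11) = [0, 8, 13, 5, 2, 16, 6, 17, 3, 9, 10, 11, 12, 4, 14, 15, 1, 7] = (1 8 3 5 16)(2 13 4)(7 17)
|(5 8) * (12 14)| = |(5 8)(12 14)| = 2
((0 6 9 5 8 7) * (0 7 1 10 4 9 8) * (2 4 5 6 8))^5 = (10)(2 4 9 6)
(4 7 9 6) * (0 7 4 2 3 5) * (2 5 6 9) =[7, 1, 3, 6, 4, 0, 5, 2, 8, 9] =(9)(0 7 2 3 6 5)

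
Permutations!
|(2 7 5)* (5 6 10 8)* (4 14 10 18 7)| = |(2 4 14 10 8 5)(6 18 7)| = 6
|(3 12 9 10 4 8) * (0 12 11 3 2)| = |(0 12 9 10 4 8 2)(3 11)| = 14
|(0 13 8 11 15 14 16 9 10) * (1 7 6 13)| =|(0 1 7 6 13 8 11 15 14 16 9 10)| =12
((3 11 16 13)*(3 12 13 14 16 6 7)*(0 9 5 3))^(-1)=(0 7 6 11 3 5 9)(12 13)(14 16)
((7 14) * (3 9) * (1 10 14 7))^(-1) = ((1 10 14)(3 9))^(-1) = (1 14 10)(3 9)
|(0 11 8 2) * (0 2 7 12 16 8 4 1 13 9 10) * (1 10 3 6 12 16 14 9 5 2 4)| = |(0 11 1 13 5 2 4 10)(3 6 12 14 9)(7 16 8)| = 120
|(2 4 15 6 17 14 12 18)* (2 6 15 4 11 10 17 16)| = 9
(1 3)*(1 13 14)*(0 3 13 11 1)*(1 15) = [3, 13, 2, 11, 4, 5, 6, 7, 8, 9, 10, 15, 12, 14, 0, 1] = (0 3 11 15 1 13 14)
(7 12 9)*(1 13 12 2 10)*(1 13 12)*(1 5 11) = [0, 12, 10, 3, 4, 11, 6, 2, 8, 7, 13, 1, 9, 5] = (1 12 9 7 2 10 13 5 11)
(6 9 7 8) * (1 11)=(1 11)(6 9 7 8)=[0, 11, 2, 3, 4, 5, 9, 8, 6, 7, 10, 1]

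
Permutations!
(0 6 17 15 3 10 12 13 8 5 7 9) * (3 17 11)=(0 6 11 3 10 12 13 8 5 7 9)(15 17)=[6, 1, 2, 10, 4, 7, 11, 9, 5, 0, 12, 3, 13, 8, 14, 17, 16, 15]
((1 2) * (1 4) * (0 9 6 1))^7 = ((0 9 6 1 2 4))^7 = (0 9 6 1 2 4)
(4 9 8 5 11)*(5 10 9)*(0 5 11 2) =(0 5 2)(4 11)(8 10 9) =[5, 1, 0, 3, 11, 2, 6, 7, 10, 8, 9, 4]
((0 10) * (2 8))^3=((0 10)(2 8))^3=(0 10)(2 8)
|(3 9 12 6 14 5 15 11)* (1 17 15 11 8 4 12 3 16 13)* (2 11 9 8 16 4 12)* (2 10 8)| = |(1 17 15 16 13)(2 11 4 10 8 12 6 14 5 9 3)| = 55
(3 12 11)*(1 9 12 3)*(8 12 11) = (1 9 11)(8 12) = [0, 9, 2, 3, 4, 5, 6, 7, 12, 11, 10, 1, 8]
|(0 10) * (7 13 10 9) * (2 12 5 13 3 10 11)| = |(0 9 7 3 10)(2 12 5 13 11)| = 5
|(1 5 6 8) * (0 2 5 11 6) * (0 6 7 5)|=|(0 2)(1 11 7 5 6 8)|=6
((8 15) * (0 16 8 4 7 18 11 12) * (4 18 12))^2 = (0 8 18 4 12 16 15 11 7)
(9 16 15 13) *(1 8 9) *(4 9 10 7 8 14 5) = (1 14 5 4 9 16 15 13)(7 8 10) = [0, 14, 2, 3, 9, 4, 6, 8, 10, 16, 7, 11, 12, 1, 5, 13, 15]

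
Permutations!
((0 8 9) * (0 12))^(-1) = ((0 8 9 12))^(-1) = (0 12 9 8)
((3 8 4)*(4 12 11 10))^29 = (3 4 10 11 12 8)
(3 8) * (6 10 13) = (3 8)(6 10 13) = [0, 1, 2, 8, 4, 5, 10, 7, 3, 9, 13, 11, 12, 6]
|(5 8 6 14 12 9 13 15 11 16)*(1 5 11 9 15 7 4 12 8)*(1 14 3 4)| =12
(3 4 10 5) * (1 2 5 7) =[0, 2, 5, 4, 10, 3, 6, 1, 8, 9, 7] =(1 2 5 3 4 10 7)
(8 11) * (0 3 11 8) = [3, 1, 2, 11, 4, 5, 6, 7, 8, 9, 10, 0] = (0 3 11)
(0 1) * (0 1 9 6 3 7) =[9, 1, 2, 7, 4, 5, 3, 0, 8, 6] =(0 9 6 3 7)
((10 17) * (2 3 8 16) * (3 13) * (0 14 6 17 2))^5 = (0 2)(3 6)(8 17)(10 16)(13 14)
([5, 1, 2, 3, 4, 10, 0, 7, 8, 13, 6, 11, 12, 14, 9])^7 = [6, 1, 2, 3, 4, 0, 10, 7, 8, 13, 5, 11, 12, 14, 9]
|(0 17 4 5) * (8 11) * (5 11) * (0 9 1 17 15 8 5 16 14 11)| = |(0 15 8 16 14 11 5 9 1 17 4)| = 11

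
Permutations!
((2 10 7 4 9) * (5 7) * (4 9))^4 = ((2 10 5 7 9))^4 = (2 9 7 5 10)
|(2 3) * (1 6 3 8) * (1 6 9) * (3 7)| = 10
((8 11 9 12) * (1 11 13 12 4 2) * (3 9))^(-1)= ((1 11 3 9 4 2)(8 13 12))^(-1)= (1 2 4 9 3 11)(8 12 13)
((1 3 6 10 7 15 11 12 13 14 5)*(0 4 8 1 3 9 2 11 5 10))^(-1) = (0 6 3 5 15 7 10 14 13 12 11 2 9 1 8 4)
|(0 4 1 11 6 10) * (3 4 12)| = |(0 12 3 4 1 11 6 10)| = 8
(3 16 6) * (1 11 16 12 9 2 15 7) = (1 11 16 6 3 12 9 2 15 7) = [0, 11, 15, 12, 4, 5, 3, 1, 8, 2, 10, 16, 9, 13, 14, 7, 6]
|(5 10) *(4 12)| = 2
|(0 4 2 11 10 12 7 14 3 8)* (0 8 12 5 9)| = |(0 4 2 11 10 5 9)(3 12 7 14)| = 28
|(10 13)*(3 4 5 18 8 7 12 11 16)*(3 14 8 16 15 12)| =24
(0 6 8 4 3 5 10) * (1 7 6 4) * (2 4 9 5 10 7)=[9, 2, 4, 10, 3, 7, 8, 6, 1, 5, 0]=(0 9 5 7 6 8 1 2 4 3 10)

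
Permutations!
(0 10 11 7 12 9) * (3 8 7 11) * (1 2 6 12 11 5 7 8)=[10, 2, 6, 1, 4, 7, 12, 11, 8, 0, 3, 5, 9]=(0 10 3 1 2 6 12 9)(5 7 11)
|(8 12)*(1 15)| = |(1 15)(8 12)| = 2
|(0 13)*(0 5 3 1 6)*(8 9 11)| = 6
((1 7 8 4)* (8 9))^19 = (1 4 8 9 7)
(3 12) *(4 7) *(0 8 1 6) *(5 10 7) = (0 8 1 6)(3 12)(4 5 10 7) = [8, 6, 2, 12, 5, 10, 0, 4, 1, 9, 7, 11, 3]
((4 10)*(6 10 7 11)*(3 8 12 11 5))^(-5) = ((3 8 12 11 6 10 4 7 5))^(-5) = (3 6 5 11 7 12 4 8 10)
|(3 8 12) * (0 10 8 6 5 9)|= 8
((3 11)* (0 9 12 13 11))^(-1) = ((0 9 12 13 11 3))^(-1) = (0 3 11 13 12 9)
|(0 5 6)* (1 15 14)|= |(0 5 6)(1 15 14)|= 3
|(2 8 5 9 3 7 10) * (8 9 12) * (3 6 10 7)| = 12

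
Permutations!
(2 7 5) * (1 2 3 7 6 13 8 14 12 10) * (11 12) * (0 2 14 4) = (0 2 6 13 8 4)(1 14 11 12 10)(3 7 5) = [2, 14, 6, 7, 0, 3, 13, 5, 4, 9, 1, 12, 10, 8, 11]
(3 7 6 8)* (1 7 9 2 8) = (1 7 6)(2 8 3 9) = [0, 7, 8, 9, 4, 5, 1, 6, 3, 2]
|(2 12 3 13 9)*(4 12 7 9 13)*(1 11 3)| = 15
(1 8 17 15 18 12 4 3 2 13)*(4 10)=(1 8 17 15 18 12 10 4 3 2 13)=[0, 8, 13, 2, 3, 5, 6, 7, 17, 9, 4, 11, 10, 1, 14, 18, 16, 15, 12]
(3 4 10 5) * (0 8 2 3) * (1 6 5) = [8, 6, 3, 4, 10, 0, 5, 7, 2, 9, 1] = (0 8 2 3 4 10 1 6 5)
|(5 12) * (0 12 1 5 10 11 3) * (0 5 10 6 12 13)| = 10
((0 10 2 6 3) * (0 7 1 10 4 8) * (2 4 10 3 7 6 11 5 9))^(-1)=((0 10 4 8)(1 3 6 7)(2 11 5 9))^(-1)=(0 8 4 10)(1 7 6 3)(2 9 5 11)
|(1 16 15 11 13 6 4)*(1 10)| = 8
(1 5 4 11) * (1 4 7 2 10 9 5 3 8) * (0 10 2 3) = (0 10 9 5 7 3 8 1)(4 11) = [10, 0, 2, 8, 11, 7, 6, 3, 1, 5, 9, 4]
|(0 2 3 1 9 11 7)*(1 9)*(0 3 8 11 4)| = |(0 2 8 11 7 3 9 4)| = 8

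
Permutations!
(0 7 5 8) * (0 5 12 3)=(0 7 12 3)(5 8)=[7, 1, 2, 0, 4, 8, 6, 12, 5, 9, 10, 11, 3]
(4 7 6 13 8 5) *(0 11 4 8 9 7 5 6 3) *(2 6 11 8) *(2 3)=(0 8 11 4 5 3)(2 6 13 9 7)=[8, 1, 6, 0, 5, 3, 13, 2, 11, 7, 10, 4, 12, 9]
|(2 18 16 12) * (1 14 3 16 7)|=8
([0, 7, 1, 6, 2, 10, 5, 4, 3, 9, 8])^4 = (3 8 10 5 6)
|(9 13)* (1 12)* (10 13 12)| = 5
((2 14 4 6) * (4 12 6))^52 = (14)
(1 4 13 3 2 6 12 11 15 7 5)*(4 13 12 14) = (1 13 3 2 6 14 4 12 11 15 7 5) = [0, 13, 6, 2, 12, 1, 14, 5, 8, 9, 10, 15, 11, 3, 4, 7]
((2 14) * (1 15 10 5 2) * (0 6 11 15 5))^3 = (0 15 6 10 11)(1 14 2 5)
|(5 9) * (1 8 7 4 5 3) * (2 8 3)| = 6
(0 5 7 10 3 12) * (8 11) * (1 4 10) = (0 5 7 1 4 10 3 12)(8 11) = [5, 4, 2, 12, 10, 7, 6, 1, 11, 9, 3, 8, 0]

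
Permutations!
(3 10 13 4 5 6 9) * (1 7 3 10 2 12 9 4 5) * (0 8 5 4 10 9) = (0 8 5 6 10 13 4 1 7 3 2 12) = [8, 7, 12, 2, 1, 6, 10, 3, 5, 9, 13, 11, 0, 4]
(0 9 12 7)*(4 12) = (0 9 4 12 7) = [9, 1, 2, 3, 12, 5, 6, 0, 8, 4, 10, 11, 7]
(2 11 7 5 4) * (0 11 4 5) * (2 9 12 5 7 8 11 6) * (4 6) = (0 4 9 12 5 7)(2 6)(8 11) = [4, 1, 6, 3, 9, 7, 2, 0, 11, 12, 10, 8, 5]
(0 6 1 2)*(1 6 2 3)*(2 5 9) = (0 5 9 2)(1 3) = [5, 3, 0, 1, 4, 9, 6, 7, 8, 2]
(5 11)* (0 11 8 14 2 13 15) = (0 11 5 8 14 2 13 15) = [11, 1, 13, 3, 4, 8, 6, 7, 14, 9, 10, 5, 12, 15, 2, 0]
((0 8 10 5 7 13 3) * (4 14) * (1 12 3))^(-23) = (0 7 3 5 12 10 1 8 13)(4 14)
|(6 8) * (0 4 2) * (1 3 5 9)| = |(0 4 2)(1 3 5 9)(6 8)| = 12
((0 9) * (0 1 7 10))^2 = (0 1 10 9 7)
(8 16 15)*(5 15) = (5 15 8 16) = [0, 1, 2, 3, 4, 15, 6, 7, 16, 9, 10, 11, 12, 13, 14, 8, 5]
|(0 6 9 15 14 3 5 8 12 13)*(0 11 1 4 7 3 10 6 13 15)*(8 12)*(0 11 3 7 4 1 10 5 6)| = 28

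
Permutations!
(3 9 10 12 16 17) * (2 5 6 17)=(2 5 6 17 3 9 10 12 16)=[0, 1, 5, 9, 4, 6, 17, 7, 8, 10, 12, 11, 16, 13, 14, 15, 2, 3]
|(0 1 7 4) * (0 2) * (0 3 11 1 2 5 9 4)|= 6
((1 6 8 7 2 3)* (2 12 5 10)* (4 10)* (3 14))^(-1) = (1 3 14 2 10 4 5 12 7 8 6)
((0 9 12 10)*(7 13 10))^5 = (0 10 13 7 12 9)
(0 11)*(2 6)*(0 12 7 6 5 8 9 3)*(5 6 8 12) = (0 11 5 12 7 8 9 3)(2 6) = [11, 1, 6, 0, 4, 12, 2, 8, 9, 3, 10, 5, 7]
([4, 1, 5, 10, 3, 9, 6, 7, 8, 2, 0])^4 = [0, 1, 5, 3, 4, 9, 6, 7, 8, 2, 10]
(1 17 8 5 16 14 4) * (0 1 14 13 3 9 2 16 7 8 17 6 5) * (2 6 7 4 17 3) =(0 1 7 8)(2 16 13)(3 9 6 5 4 14 17) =[1, 7, 16, 9, 14, 4, 5, 8, 0, 6, 10, 11, 12, 2, 17, 15, 13, 3]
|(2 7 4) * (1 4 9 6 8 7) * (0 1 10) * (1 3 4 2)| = |(0 3 4 1 2 10)(6 8 7 9)| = 12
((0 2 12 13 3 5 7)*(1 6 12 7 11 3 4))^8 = ((0 2 7)(1 6 12 13 4)(3 5 11))^8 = (0 7 2)(1 13 6 4 12)(3 11 5)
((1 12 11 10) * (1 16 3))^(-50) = (1 16 11)(3 10 12)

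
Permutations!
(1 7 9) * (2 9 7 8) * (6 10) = [0, 8, 9, 3, 4, 5, 10, 7, 2, 1, 6] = (1 8 2 9)(6 10)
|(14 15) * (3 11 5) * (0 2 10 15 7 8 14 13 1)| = |(0 2 10 15 13 1)(3 11 5)(7 8 14)| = 6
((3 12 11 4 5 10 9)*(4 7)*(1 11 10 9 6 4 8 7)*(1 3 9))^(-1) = ((1 11 3 12 10 6 4 5)(7 8))^(-1) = (1 5 4 6 10 12 3 11)(7 8)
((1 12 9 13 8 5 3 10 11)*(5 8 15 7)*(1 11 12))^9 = ((3 10 12 9 13 15 7 5))^9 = (3 10 12 9 13 15 7 5)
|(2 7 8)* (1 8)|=4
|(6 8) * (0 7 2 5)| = |(0 7 2 5)(6 8)| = 4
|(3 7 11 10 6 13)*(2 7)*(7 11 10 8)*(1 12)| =8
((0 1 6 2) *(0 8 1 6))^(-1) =((0 6 2 8 1))^(-1) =(0 1 8 2 6)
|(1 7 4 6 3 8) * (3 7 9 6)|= 7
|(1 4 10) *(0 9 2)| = |(0 9 2)(1 4 10)| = 3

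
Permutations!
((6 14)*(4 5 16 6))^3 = (4 6 5 14 16)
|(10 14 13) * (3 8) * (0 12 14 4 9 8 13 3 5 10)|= 5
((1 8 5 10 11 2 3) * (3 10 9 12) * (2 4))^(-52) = (1 5 12)(3 8 9)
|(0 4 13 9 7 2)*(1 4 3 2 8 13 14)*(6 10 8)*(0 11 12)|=30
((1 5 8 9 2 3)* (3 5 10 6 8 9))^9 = (1 3 8 6 10)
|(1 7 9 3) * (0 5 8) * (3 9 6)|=12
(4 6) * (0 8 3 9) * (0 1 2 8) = [0, 2, 8, 9, 6, 5, 4, 7, 3, 1] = (1 2 8 3 9)(4 6)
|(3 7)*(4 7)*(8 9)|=|(3 4 7)(8 9)|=6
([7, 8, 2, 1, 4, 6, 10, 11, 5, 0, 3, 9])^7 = [9, 8, 2, 1, 4, 6, 10, 0, 5, 11, 3, 7]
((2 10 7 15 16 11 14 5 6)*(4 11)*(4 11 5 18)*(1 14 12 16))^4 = ((1 14 18 4 5 6 2 10 7 15)(11 12 16))^4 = (1 5 7 18 2)(4 10 14 6 15)(11 12 16)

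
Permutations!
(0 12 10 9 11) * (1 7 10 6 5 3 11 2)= (0 12 6 5 3 11)(1 7 10 9 2)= [12, 7, 1, 11, 4, 3, 5, 10, 8, 2, 9, 0, 6]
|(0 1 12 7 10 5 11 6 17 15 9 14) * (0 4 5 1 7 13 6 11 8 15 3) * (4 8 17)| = |(0 7 10 1 12 13 6 4 5 17 3)(8 15 9 14)| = 44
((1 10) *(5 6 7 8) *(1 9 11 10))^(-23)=((5 6 7 8)(9 11 10))^(-23)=(5 6 7 8)(9 11 10)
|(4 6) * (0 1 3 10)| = |(0 1 3 10)(4 6)| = 4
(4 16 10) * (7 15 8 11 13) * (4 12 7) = (4 16 10 12 7 15 8 11 13) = [0, 1, 2, 3, 16, 5, 6, 15, 11, 9, 12, 13, 7, 4, 14, 8, 10]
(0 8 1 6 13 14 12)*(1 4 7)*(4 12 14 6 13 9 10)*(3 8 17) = (0 17 3 8 12)(1 13 6 9 10 4 7) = [17, 13, 2, 8, 7, 5, 9, 1, 12, 10, 4, 11, 0, 6, 14, 15, 16, 3]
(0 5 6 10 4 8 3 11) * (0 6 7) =(0 5 7)(3 11 6 10 4 8) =[5, 1, 2, 11, 8, 7, 10, 0, 3, 9, 4, 6]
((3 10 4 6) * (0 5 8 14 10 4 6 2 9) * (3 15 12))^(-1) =((0 5 8 14 10 6 15 12 3 4 2 9))^(-1) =(0 9 2 4 3 12 15 6 10 14 8 5)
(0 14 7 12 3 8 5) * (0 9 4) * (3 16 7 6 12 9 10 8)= (0 14 6 12 16 7 9 4)(5 10 8)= [14, 1, 2, 3, 0, 10, 12, 9, 5, 4, 8, 11, 16, 13, 6, 15, 7]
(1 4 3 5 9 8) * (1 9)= (1 4 3 5)(8 9)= [0, 4, 2, 5, 3, 1, 6, 7, 9, 8]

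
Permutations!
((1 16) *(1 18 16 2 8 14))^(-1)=(1 14 8 2)(16 18)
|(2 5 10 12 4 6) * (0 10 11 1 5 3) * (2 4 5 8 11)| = |(0 10 12 5 2 3)(1 8 11)(4 6)| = 6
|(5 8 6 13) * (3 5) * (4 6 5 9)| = 10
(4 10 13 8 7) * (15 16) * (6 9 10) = (4 6 9 10 13 8 7)(15 16) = [0, 1, 2, 3, 6, 5, 9, 4, 7, 10, 13, 11, 12, 8, 14, 16, 15]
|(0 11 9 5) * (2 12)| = 4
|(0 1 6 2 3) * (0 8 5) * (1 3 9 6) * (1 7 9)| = 20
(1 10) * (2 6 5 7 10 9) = (1 9 2 6 5 7 10) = [0, 9, 6, 3, 4, 7, 5, 10, 8, 2, 1]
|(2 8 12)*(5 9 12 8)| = 4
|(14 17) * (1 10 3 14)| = 5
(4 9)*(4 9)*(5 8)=(9)(5 8)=[0, 1, 2, 3, 4, 8, 6, 7, 5, 9]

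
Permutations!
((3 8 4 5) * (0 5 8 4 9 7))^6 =((0 5 3 4 8 9 7))^6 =(0 7 9 8 4 3 5)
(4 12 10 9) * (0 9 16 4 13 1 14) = (0 9 13 1 14)(4 12 10 16) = [9, 14, 2, 3, 12, 5, 6, 7, 8, 13, 16, 11, 10, 1, 0, 15, 4]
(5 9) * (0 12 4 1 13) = [12, 13, 2, 3, 1, 9, 6, 7, 8, 5, 10, 11, 4, 0] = (0 12 4 1 13)(5 9)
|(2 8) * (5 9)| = 2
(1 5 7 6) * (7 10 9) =(1 5 10 9 7 6) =[0, 5, 2, 3, 4, 10, 1, 6, 8, 7, 9]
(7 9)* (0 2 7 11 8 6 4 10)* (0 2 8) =(0 8 6 4 10 2 7 9 11) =[8, 1, 7, 3, 10, 5, 4, 9, 6, 11, 2, 0]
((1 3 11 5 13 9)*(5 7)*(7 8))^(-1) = ((1 3 11 8 7 5 13 9))^(-1) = (1 9 13 5 7 8 11 3)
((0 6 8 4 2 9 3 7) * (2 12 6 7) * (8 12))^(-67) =((0 7)(2 9 3)(4 8)(6 12))^(-67) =(0 7)(2 3 9)(4 8)(6 12)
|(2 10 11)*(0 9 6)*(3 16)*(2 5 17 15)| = 6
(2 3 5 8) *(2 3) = (3 5 8) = [0, 1, 2, 5, 4, 8, 6, 7, 3]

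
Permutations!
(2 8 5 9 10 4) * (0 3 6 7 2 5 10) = (0 3 6 7 2 8 10 4 5 9) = [3, 1, 8, 6, 5, 9, 7, 2, 10, 0, 4]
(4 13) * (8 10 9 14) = (4 13)(8 10 9 14) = [0, 1, 2, 3, 13, 5, 6, 7, 10, 14, 9, 11, 12, 4, 8]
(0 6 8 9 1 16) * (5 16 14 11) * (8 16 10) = (0 6 16)(1 14 11 5 10 8 9) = [6, 14, 2, 3, 4, 10, 16, 7, 9, 1, 8, 5, 12, 13, 11, 15, 0]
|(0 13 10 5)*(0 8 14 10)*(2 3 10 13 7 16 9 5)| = |(0 7 16 9 5 8 14 13)(2 3 10)| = 24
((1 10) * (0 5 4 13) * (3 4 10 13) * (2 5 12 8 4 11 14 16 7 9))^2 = ((0 12 8 4 3 11 14 16 7 9 2 5 10 1 13))^2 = (0 8 3 14 7 2 10 13 12 4 11 16 9 5 1)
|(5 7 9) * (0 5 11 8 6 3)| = 8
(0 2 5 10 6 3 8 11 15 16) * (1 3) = (0 2 5 10 6 1 3 8 11 15 16) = [2, 3, 5, 8, 4, 10, 1, 7, 11, 9, 6, 15, 12, 13, 14, 16, 0]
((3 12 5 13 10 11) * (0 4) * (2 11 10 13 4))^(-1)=(13)(0 4 5 12 3 11 2)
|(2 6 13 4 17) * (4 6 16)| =|(2 16 4 17)(6 13)| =4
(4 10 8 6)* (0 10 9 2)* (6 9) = (0 10 8 9 2)(4 6) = [10, 1, 0, 3, 6, 5, 4, 7, 9, 2, 8]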